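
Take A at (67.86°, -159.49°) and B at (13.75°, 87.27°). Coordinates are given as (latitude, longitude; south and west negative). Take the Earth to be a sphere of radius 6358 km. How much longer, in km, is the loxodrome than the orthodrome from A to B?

Great circle: cos σ = sin φ₁ sin φ₂ + cos φ₁ cos φ₂ cos Δλ,  σ = 1.4950 rad → d_gc = 9505.3 km
Rhumb line: Δψ = -1.3891, q = Δφ/Δψ = 0.6799, d_rh = R√(Δφ²+q²Δλ²) = 10442.1 km
Excess = 10442.1 − 9505.3 = 936.8 ≈ 937 km

937 km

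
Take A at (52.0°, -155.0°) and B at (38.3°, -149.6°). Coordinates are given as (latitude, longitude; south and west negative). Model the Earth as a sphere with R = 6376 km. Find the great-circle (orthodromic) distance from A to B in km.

Haversine: a = sin²(Δφ/2)+cos φ₁ cos φ₂ sin²(Δλ/2) = 0.01530;  σ = 2·atan2(√a,√(1−a))
σ = 14.209° → d = Rσ = 6376·0.24800 = 1581 km

1581 km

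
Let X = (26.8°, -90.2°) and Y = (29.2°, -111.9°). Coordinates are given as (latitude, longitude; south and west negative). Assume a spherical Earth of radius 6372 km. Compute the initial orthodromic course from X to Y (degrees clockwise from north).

N = sin Δλ·cos φ₂ = -0.3228;  D = cos φ₁ sin φ₂ − sin φ₁ cos φ₂ cos Δλ = +0.0698
initial course = atan2(N, D) = 282.20°

282.2°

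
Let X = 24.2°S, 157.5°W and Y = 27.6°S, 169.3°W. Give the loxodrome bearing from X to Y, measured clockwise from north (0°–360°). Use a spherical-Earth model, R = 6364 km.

252.2°

Δψ = ln[tan(π/4+φ₂/2)/tan(π/4+φ₁/2)] = -0.0660
Δλ = -0.2059 rad (taken the short way round)
course = atan2(Δλ, Δψ) = 252.24°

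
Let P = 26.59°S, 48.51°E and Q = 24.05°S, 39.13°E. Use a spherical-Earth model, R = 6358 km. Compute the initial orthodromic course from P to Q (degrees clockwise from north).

θ = atan2( sin Δλ·cos φ₂ ,  cos φ₁ sin φ₂ − sin φ₁ cos φ₂ cos Δλ )
  = atan2(-0.1488, +0.0389) = 284.63°

284.6°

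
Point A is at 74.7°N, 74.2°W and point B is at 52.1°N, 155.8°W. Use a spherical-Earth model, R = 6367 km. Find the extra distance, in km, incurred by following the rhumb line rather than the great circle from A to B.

Great circle: cos σ = sin φ₁ sin φ₂ + cos φ₁ cos φ₂ cos Δλ,  σ = 0.6684 rad → d_gc = 4255.9 km
Rhumb line: Δψ = -0.9386, q = Δφ/Δψ = 0.4203, d_rh = R√(Δφ²+q²Δλ²) = 4564.0 km
Excess = 4564.0 − 4255.9 = 308.1 ≈ 308 km

308 km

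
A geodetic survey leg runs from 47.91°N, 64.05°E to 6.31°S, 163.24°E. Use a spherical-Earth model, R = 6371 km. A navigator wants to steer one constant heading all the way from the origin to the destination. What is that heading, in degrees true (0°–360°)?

121.6°

Meridional parts: M(φ₁)=+0.9551, M(φ₂)=-0.1104 → ΔM = -1.0655;  Δλ = +1.7312 rad
tan C = Δλ / ΔM = -1.6248 → C = 121.61°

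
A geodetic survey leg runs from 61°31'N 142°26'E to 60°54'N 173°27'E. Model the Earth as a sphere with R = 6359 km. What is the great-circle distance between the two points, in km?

cos σ = sin φ₁ sin φ₂ + cos φ₁ cos φ₂ cos Δλ
      = sin(61.52°)sin(60.90°) + cos(61.52°)cos(60.90°)cos(31.02°) = 0.9668
σ = 14.810° → d = Rσ = 6359·0.25848 = 1644 km

1644 km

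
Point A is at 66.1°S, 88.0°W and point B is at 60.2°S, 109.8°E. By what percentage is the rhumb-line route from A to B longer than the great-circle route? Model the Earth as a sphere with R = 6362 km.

38.1%

Great circle: σ = 0.9252 rad → d_gc = Rσ = 5886.3 km
Rhumb: Δφ = +0.1030, Δλ = -2.8309, Δψ = +0.2289, q = Δφ/Δψ = 0.4499 → d_rh = R√(Δφ²+q²Δλ²) = 8129.2 km
Excess = (8129.2 − 5886.3) / 5886.3 = 2242.9 / 5886.3 = 38.10% ≈ 38.1%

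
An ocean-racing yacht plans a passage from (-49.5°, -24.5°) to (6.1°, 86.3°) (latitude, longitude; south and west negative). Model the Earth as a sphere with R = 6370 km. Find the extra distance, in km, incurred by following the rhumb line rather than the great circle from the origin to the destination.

Great circle: cos σ = sin φ₁ sin φ₂ + cos φ₁ cos φ₂ cos Δλ,  σ = 1.8861 rad → d_gc = 12014.6 km
Rhumb line: Δψ = +1.1038, q = Δφ/Δψ = 0.8791, d_rh = R√(Δφ²+q²Δλ²) = 12469.4 km
Excess = 12469.4 − 12014.6 = 454.8 ≈ 455 km

455 km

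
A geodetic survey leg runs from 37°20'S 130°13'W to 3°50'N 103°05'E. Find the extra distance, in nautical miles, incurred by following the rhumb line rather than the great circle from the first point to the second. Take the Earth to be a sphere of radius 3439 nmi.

Great circle: cos σ = sin φ₁ sin φ₂ + cos φ₁ cos φ₂ cos Δλ,  σ = 2.1114 rad → d_gc = 7261.1 nmi
Rhumb line: Δψ = +0.7702, q = Δφ/Δψ = 0.9328, d_rh = R√(Δφ²+q²Δλ²) = 7511.9 nmi
Excess = 7511.9 − 7261.1 = 250.8 ≈ 251 nmi

251 nmi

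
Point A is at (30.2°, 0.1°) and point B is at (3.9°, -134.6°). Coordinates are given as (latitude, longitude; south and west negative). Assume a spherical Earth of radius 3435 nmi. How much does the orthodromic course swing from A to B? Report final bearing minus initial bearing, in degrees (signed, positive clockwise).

-71.6°

At departure: θ₁ = atan2(sin Δλ cos φ₂, cos φ₁ sin φ₂ − sin φ₁ cos φ₂ cos Δλ) = 300.14°
At arrival: θ₂ = atan2(sin Δλ cos φ₁, −cos φ₂ sin φ₁ + sin φ₂ cos φ₁ cos Δλ) = 228.52°
Δθ = θ₂ − θ₁ = -71.6°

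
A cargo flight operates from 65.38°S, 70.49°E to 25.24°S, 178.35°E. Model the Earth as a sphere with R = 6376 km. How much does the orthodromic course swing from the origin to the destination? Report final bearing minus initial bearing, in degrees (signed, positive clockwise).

At departure: θ₁ = atan2(sin Δλ cos φ₂, cos φ₁ sin φ₂ − sin φ₁ cos φ₂ cos Δλ) = 116.53°
At arrival: θ₂ = atan2(sin Δλ cos φ₁, −cos φ₂ sin φ₁ + sin φ₂ cos φ₁ cos Δλ) = 24.33°
Δθ = θ₂ − θ₁ = -92.2°

-92.2°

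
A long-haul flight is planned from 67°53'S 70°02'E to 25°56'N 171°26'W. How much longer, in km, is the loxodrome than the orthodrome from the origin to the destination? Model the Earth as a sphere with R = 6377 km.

Great circle: cos σ = sin φ₁ sin φ₂ + cos φ₁ cos φ₂ cos Δλ,  σ = 2.1735 rad → d_gc = 13860.4 km
Rhumb line: Δψ = +2.1014, q = Δφ/Δψ = 0.7792, d_rh = R√(Δφ²+q²Δλ²) = 14652.7 km
Excess = 14652.7 − 13860.4 = 792.3 ≈ 792 km

792 km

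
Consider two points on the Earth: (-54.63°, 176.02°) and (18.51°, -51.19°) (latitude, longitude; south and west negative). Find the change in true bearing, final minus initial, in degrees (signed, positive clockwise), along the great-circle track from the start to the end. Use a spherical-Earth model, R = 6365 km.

-82.9°

Initial bearing θ₁ = atan2(sin Δλ cos φ₂, cos φ₁ sin φ₂ − sin φ₁ cos φ₂ cos Δλ) = 116.14°
Final bearing θ₂ = (initial bearing from the destination back to the start) + 180° = 33.23°
Δθ = θ₂ − θ₁ = -82.9°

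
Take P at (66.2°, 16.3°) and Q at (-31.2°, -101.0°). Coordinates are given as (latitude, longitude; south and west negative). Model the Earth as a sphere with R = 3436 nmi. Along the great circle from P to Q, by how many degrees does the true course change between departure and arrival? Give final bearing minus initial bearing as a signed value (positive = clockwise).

-73.6°

Initial bearing θ₁ = atan2(sin Δλ cos φ₂, cos φ₁ sin φ₂ − sin φ₁ cos φ₂ cos Δλ) = 281.16°
Final bearing θ₂ = (initial bearing from the destination back to the start) + 180° = 207.57°
Δθ = θ₂ − θ₁ = -73.6°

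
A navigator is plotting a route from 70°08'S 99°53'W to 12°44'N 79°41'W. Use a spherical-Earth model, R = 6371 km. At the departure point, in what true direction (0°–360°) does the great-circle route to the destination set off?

19.8°

θ = atan2( sin Δλ·cos φ₂ ,  cos φ₁ sin φ₂ − sin φ₁ cos φ₂ cos Δλ )
  = atan2(+0.3368, +0.9358) = 19.79°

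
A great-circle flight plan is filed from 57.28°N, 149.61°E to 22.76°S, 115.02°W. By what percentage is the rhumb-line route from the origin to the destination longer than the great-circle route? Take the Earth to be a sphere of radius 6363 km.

Great circle: σ = 1.9521 rad → d_gc = Rσ = 12421.2 km
Rhumb: Δφ = -1.3970, Δλ = +1.6645, Δψ = -1.6338, q = Δφ/Δψ = 0.8550 → d_rh = R√(Δφ²+q²Δλ²) = 12689.5 km
Excess = (12689.5 − 12421.2) / 12421.2 = 268.3 / 12421.2 = 2.16% ≈ 2.2%

2.2%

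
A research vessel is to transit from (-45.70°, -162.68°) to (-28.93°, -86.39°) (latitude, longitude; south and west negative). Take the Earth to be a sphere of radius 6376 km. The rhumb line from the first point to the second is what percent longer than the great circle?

3.1%

Great circle: σ = 1.0575 rad → d_gc = Rσ = 6742.4 km
Rhumb: Δφ = +0.2927, Δλ = +1.3315, Δψ = +0.3709, q = Δφ/Δψ = 0.7891 → d_rh = R√(Δφ²+q²Δλ²) = 6954.6 km
Excess = (6954.6 − 6742.4) / 6742.4 = 212.2 / 6742.4 = 3.147% ≈ 3.1%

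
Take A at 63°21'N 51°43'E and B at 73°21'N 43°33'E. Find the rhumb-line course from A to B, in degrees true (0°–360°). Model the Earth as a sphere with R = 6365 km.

343.5°

Δψ = ln[tan(π/4+φ₂/2)/tan(π/4+φ₁/2)] = +0.4816
Δλ = -0.1425 rad (taken the short way round)
course = atan2(Δλ, Δψ) = 343.51°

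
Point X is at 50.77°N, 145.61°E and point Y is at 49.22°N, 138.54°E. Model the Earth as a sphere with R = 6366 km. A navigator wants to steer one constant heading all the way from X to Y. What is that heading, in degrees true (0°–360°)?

251.2°

Meridional parts: M(φ₁)=+1.0318, M(φ₂)=+0.9897 → ΔM = -0.0421;  Δλ = -0.1234 rad
tan C = Δλ / ΔM = +2.9319 → C = 251.17°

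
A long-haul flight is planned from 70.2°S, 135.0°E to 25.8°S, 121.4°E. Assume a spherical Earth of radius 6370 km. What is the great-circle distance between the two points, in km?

cos σ = sin φ₁ sin φ₂ + cos φ₁ cos φ₂ cos Δλ
      = sin(-70.20°)sin(-25.80°) + cos(-70.20°)cos(-25.80°)cos(-13.60°) = 0.7059
σ = 45.096° → d = Rσ = 6370·0.78707 = 5014 km

5014 km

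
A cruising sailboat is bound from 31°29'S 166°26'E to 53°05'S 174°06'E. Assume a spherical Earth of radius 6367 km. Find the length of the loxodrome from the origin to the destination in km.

2479 km

Rhumb course C = atan2(Δλ, Δψ) with Δψ = ln[tan(π/4+φ₂/2)/tan(π/4+φ₁/2)] = -0.5178, Δλ = +0.1338 → C = 165.51°
d = R·|Δφ| / |cos C| = 6367·0.37699 / 0.96820 = 2479 km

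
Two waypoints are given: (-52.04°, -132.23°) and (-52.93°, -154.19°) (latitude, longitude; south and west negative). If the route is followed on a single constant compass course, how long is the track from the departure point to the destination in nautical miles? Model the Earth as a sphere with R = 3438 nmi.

804 nmi

Δψ = ln[tan(π/4+φ₂/2)/tan(π/4+φ₁/2)] = -0.0255;  Δφ = -0.0155 rad,  Δλ = -0.3833 rad
q = Δφ/Δψ = 0.6089
d = R·√(Δφ² + q²Δλ²) = 3438·0.23391 = 804 nmi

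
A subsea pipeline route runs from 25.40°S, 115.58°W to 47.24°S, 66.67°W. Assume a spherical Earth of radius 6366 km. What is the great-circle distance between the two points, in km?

4901 km

Haversine: a = sin²(Δφ/2)+cos φ₁ cos φ₂ sin²(Δλ/2) = 0.14099;  σ = 2·atan2(√a,√(1−a))
σ = 44.109° → d = Rσ = 6366·0.76985 = 4901 km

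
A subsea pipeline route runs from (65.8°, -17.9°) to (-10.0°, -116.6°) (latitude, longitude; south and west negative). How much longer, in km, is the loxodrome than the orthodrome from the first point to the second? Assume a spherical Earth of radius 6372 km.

528 km

Great circle: cos σ = sin φ₁ sin φ₂ + cos φ₁ cos φ₂ cos Δλ,  σ = 1.7920 rad → d_gc = 11418.9 km
Rhumb line: Δψ = -1.7154, q = Δφ/Δψ = 0.7712, d_rh = R√(Δφ²+q²Δλ²) = 11946.8 km
Excess = 11946.8 − 11418.9 = 527.9 ≈ 528 km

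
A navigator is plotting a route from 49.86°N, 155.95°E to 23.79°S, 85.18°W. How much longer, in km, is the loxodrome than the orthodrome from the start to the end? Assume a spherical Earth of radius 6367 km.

Great circle: cos σ = sin φ₁ sin φ₂ + cos φ₁ cos φ₂ cos Δλ,  σ = 2.2058 rad → d_gc = 14044.4 km
Rhumb line: Δψ = -1.4346, q = Δφ/Δψ = 0.8960, d_rh = R√(Δφ²+q²Δλ²) = 14390.2 km
Excess = 14390.2 − 14044.4 = 345.8 ≈ 346 km

346 km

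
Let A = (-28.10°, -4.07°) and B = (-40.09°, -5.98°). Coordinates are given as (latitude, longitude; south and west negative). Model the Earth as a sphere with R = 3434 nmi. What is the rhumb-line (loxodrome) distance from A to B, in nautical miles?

725 nmi

Rhumb course C = atan2(Δλ, Δψ) with Δψ = ln[tan(π/4+φ₂/2)/tan(π/4+φ₁/2)] = -0.2536, Δλ = -0.0333 → C = 187.49°
d = R·|Δφ| / |cos C| = 3434·0.20926 / 0.99147 = 725 nmi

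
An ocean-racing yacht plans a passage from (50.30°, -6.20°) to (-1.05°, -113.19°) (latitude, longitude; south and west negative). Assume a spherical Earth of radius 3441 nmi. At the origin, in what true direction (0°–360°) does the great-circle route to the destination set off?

282.6°

N = sin Δλ·cos φ₂ = -0.9562;  D = cos φ₁ sin φ₂ − sin φ₁ cos φ₂ cos Δλ = +0.2131
initial course = atan2(N, D) = 282.56°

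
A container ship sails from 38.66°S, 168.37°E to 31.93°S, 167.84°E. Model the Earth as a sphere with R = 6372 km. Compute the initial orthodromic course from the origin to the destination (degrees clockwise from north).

356.2°

θ = atan2( sin Δλ·cos φ₂ ,  cos φ₁ sin φ₂ − sin φ₁ cos φ₂ cos Δλ )
  = atan2(-0.0079, +0.1172) = 356.17°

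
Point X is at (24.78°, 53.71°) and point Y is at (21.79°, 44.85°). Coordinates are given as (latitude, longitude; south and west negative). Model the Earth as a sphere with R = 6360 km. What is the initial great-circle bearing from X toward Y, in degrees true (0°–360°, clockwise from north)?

N = sin Δλ·cos φ₂ = -0.1430;  D = cos φ₁ sin φ₂ − sin φ₁ cos φ₂ cos Δλ = -0.0475
initial course = atan2(N, D) = 251.62°

251.6°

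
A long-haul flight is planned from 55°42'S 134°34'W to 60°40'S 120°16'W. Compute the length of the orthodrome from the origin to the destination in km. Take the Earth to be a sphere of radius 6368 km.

cos σ = sin φ₁ sin φ₂ + cos φ₁ cos φ₂ cos Δλ
      = sin(-55.70°)sin(-60.67°) + cos(-55.70°)cos(-60.67°)cos(14.30°) = 0.9877
σ = 8.999° → d = Rσ = 6368·0.15706 = 1000 km

1000 km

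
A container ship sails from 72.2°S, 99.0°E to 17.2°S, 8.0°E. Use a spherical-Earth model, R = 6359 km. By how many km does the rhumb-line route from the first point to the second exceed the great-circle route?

Great circle: cos σ = sin φ₁ sin φ₂ + cos φ₁ cos φ₂ cos Δλ,  σ = 1.2907 rad → d_gc = 8207.5 km
Rhumb line: Δψ = +1.5493, q = Δφ/Δψ = 0.6196, d_rh = R√(Δφ²+q²Δλ²) = 8741.9 km
Excess = 8741.9 − 8207.5 = 534.4 ≈ 534 km

534 km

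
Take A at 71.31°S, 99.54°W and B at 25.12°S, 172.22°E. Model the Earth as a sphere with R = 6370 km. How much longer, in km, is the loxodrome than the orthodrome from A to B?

Great circle: cos σ = sin φ₁ sin φ₂ + cos φ₁ cos φ₂ cos Δλ,  σ = 1.1472 rad → d_gc = 7307.7 km
Rhumb line: Δψ = +1.3513, q = Δφ/Δψ = 0.5966, d_rh = R√(Δφ²+q²Δλ²) = 7786.3 km
Excess = 7786.3 − 7307.7 = 478.6 ≈ 479 km

479 km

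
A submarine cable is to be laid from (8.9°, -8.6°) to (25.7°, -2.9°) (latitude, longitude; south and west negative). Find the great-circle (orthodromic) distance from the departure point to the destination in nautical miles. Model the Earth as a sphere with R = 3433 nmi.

Haversine: a = sin²(Δφ/2)+cos φ₁ cos φ₂ sin²(Δλ/2) = 0.02354;  σ = 2·atan2(√a,√(1−a))
σ = 17.652° → d = Rσ = 3433·0.30808 = 1058 nmi

1058 nmi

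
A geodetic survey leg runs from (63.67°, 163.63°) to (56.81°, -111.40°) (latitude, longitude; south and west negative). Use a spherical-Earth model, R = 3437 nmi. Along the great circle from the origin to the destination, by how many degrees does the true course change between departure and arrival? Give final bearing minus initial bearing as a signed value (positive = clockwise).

+77.1°

At departure: θ₁ = atan2(sin Δλ cos φ₂, cos φ₁ sin φ₂ − sin φ₁ cos φ₂ cos Δλ) = 58.96°
At arrival: θ₂ = atan2(sin Δλ cos φ₁, −cos φ₂ sin φ₁ + sin φ₂ cos φ₁ cos Δλ) = 136.03°
Δθ = θ₂ − θ₁ = +77.1°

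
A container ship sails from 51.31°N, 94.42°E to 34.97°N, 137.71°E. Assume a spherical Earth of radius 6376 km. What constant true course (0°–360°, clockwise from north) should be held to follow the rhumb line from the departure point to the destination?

117.6°

Δψ = ln[tan(π/4+φ₂/2)/tan(π/4+φ₁/2)] = -0.3946
Δλ = +0.7556 rad (taken the short way round)
course = atan2(Δλ, Δψ) = 117.57°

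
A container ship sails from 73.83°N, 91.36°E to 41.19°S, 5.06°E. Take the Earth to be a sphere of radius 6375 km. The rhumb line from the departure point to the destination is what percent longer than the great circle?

2.3%

Great circle: σ = 2.2382 rad → d_gc = Rσ = 14268.8 km
Rhumb: Δφ = -2.0075, Δλ = -1.5062, Δψ = -2.7418, q = Δφ/Δψ = 0.7322 → d_rh = R√(Δφ²+q²Δλ²) = 14601.6 km
Excess = (14601.6 − 14268.8) / 14268.8 = 332.8 / 14268.8 = 2.33% ≈ 2.3%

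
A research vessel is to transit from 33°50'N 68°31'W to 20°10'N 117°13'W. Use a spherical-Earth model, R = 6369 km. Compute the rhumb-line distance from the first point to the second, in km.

5040 km

Rhumb course C = atan2(Δλ, Δψ) with Δψ = ln[tan(π/4+φ₂/2)/tan(π/4+φ₁/2)] = -0.2687, Δλ = -0.8500 → C = 252.46°
d = R·|Δφ| / |cos C| = 6369·0.23853 / 0.30140 = 5040 km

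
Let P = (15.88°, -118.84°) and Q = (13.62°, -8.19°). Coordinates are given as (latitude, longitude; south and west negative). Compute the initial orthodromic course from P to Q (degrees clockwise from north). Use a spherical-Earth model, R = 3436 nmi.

70.6°

θ = atan2( sin Δλ·cos φ₂ ,  cos φ₁ sin φ₂ − sin φ₁ cos φ₂ cos Δλ )
  = atan2(+0.9094, +0.3203) = 70.60°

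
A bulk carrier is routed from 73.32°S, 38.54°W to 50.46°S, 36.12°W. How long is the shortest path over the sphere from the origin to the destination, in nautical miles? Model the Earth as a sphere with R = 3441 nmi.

1374 nmi

Haversine: a = sin²(Δφ/2)+cos φ₁ cos φ₂ sin²(Δλ/2) = 0.03935;  σ = 2·atan2(√a,√(1−a))
σ = 22.884° → d = Rσ = 3441·0.39940 = 1374 nmi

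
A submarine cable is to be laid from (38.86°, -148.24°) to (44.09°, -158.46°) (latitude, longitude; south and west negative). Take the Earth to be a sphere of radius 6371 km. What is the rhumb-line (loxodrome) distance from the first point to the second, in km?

1030 km

Rhumb course C = atan2(Δλ, Δψ) with Δψ = ln[tan(π/4+φ₂/2)/tan(π/4+φ₁/2)] = +0.1219, Δλ = -0.1784 → C = 304.36°
d = R·|Δφ| / |cos C| = 6371·0.09128 / 0.56435 = 1030 km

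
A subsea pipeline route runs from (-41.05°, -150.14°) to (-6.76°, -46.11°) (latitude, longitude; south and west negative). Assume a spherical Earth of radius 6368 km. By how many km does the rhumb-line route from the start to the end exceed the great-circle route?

Great circle: cos σ = sin φ₁ sin φ₂ + cos φ₁ cos φ₂ cos Δλ,  σ = 1.6752 rad → d_gc = 10667.9 km
Rhumb line: Δψ = +0.6688, q = Δφ/Δψ = 0.8949, d_rh = R√(Δφ²+q²Δλ²) = 11026.5 km
Excess = 11026.5 − 10667.9 = 358.6 ≈ 359 km

359 km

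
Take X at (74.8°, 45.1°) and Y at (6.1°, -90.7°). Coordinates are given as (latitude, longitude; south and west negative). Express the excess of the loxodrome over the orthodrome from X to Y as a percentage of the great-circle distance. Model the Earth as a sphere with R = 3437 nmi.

Great circle: σ = 1.6553 rad → d_gc = Rσ = 5689.1 nmi
Rhumb: Δφ = -1.1990, Δλ = -2.3702, Δψ = -1.9075, q = Δφ/Δψ = 0.6286 → d_rh = R√(Δφ²+q²Δλ²) = 6573.0 nmi
Excess = (6573.0 − 5689.1) / 5689.1 = 883.9 / 5689.1 = 15.54% ≈ 15.5%

15.5%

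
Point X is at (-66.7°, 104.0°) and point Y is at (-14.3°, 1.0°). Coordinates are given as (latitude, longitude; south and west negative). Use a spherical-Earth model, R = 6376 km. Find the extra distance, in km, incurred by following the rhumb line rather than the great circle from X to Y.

704 km

Great circle: cos σ = sin φ₁ sin φ₂ + cos φ₁ cos φ₂ cos Δλ,  σ = 1.4297 rad → d_gc = 9115.7 km
Rhumb line: Δψ = +1.3268, q = Δφ/Δψ = 0.6893, d_rh = R√(Δφ²+q²Δλ²) = 9819.6 km
Excess = 9819.6 − 9115.7 = 703.9 ≈ 704 km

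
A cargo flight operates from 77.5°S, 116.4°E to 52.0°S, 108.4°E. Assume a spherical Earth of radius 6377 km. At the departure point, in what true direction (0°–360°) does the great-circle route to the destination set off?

θ = atan2( sin Δλ·cos φ₂ ,  cos φ₁ sin φ₂ − sin φ₁ cos φ₂ cos Δλ )
  = atan2(-0.0857, +0.4247) = 348.59°

348.6°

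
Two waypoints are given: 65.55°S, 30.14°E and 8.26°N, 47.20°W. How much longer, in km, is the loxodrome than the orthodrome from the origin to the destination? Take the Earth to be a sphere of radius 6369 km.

274 km

Great circle: cos σ = sin φ₁ sin φ₂ + cos φ₁ cos φ₂ cos Δλ,  σ = 1.6118 rad → d_gc = 10265.7 km
Rhumb line: Δψ = +1.6741, q = Δφ/Δψ = 0.7695, d_rh = R√(Δφ²+q²Δλ²) = 10539.6 km
Excess = 10539.6 − 10265.7 = 273.9 ≈ 274 km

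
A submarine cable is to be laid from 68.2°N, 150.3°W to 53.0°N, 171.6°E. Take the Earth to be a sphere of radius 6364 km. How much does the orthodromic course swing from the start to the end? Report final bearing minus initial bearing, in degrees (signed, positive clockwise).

At departure: θ₁ = atan2(sin Δλ cos φ₂, cos φ₁ sin φ₂ − sin φ₁ cos φ₂ cos Δλ) = 248.92°
At arrival: θ₂ = atan2(sin Δλ cos φ₁, −cos φ₂ sin φ₁ + sin φ₂ cos φ₁ cos Δλ) = 215.15°
Δθ = θ₂ − θ₁ = -33.8°

-33.8°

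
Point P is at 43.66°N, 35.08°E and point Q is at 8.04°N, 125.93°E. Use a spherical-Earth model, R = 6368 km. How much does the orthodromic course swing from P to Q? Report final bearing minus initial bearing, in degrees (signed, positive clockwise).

+49.9°

Initial bearing θ₁ = atan2(sin Δλ cos φ₂, cos φ₁ sin φ₂ − sin φ₁ cos φ₂ cos Δλ) = 83.58°
Final bearing θ₂ = (initial bearing from the destination back to the start) + 180° = 133.44°
Δθ = θ₂ − θ₁ = +49.9°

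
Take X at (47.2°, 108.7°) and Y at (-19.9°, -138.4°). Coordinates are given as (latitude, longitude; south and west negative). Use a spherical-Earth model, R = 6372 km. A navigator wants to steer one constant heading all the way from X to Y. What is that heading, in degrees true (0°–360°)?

Meridional parts: M(φ₁)=+0.9368, M(φ₂)=-0.3545 → ΔM = -1.2913;  Δλ = +1.9705 rad
tan C = Δλ / ΔM = -1.5260 → C = 123.24°

123.2°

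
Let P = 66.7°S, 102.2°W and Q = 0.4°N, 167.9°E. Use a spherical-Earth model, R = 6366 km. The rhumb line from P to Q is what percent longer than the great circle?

Great circle: σ = 1.5765 rad → d_gc = Rσ = 10036.1 km
Rhumb: Δφ = +1.1711, Δλ = -1.5691, Δψ = +1.5860, q = Δφ/Δψ = 0.7384 → d_rh = R√(Δφ²+q²Δλ²) = 10487.3 km
Excess = (10487.3 − 10036.1) / 10036.1 = 451.2 / 10036.1 = 4.50% ≈ 4.5%

4.5%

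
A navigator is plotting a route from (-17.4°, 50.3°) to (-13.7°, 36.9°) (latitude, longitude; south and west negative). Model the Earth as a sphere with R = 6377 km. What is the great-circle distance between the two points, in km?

cos σ = sin φ₁ sin φ₂ + cos φ₁ cos φ₂ cos Δλ
      = sin(-17.40°)sin(-13.70°) + cos(-17.40°)cos(-13.70°)cos(-13.40°) = 0.9727
σ = 13.425° → d = Rσ = 6377·0.23430 = 1494 km

1494 km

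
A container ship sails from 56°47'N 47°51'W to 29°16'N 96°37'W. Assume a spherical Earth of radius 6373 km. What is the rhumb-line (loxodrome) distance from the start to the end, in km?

Δψ = ln[tan(π/4+φ₂/2)/tan(π/4+φ₁/2)] = -0.6752;  Δφ = -0.4803 rad,  Δλ = -0.8511 rad
q = Δφ/Δψ = 0.7113
d = R·√(Δφ² + q²Δλ²) = 6373·0.77278 = 4925 km

4925 km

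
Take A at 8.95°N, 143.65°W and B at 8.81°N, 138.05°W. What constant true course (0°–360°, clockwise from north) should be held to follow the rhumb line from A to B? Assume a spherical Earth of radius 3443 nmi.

91.4°

Meridional parts: M(φ₁)=+0.1568, M(φ₂)=+0.1544 → ΔM = -0.0025;  Δλ = +0.0977 rad
tan C = Δλ / ΔM = -39.5205 → C = 91.45°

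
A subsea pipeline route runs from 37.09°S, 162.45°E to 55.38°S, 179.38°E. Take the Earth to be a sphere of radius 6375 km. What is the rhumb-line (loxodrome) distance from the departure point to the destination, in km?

2407 km

Δψ = ln[tan(π/4+φ₂/2)/tan(π/4+φ₁/2)] = -0.4679;  Δφ = -0.3192 rad,  Δλ = +0.2955 rad
q = Δφ/Δψ = 0.6822
d = R·√(Δφ² + q²Δλ²) = 6375·0.37755 = 2407 km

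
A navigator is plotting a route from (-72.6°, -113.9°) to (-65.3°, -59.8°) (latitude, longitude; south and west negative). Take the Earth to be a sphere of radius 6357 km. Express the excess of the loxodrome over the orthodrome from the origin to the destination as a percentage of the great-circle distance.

3.3%

Great circle: σ = 0.3476 rad → d_gc = Rσ = 2209.4 km
Rhumb: Δφ = +0.1274, Δλ = +0.9442, Δψ = +0.3583, q = Δφ/Δψ = 0.3556 → d_rh = R√(Δφ²+q²Δλ²) = 2283.1 km
Excess = (2283.1 − 2209.4) / 2209.4 = 73.7 / 2209.4 = 3.34% ≈ 3.3%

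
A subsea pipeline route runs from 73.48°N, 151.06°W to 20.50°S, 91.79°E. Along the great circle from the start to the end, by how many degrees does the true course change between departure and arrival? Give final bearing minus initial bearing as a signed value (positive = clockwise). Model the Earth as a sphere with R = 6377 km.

At departure: θ₁ = atan2(sin Δλ cos φ₂, cos φ₁ sin φ₂ − sin φ₁ cos φ₂ cos Δλ) = 290.41°
At arrival: θ₂ = atan2(sin Δλ cos φ₁, −cos φ₂ sin φ₁ + sin φ₂ cos φ₁ cos Δλ) = 196.53°
Δθ = θ₂ − θ₁ = -93.9°

-93.9°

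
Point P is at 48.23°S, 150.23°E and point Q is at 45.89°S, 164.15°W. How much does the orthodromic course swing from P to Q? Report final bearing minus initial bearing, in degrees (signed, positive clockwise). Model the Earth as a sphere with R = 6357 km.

Initial bearing θ₁ = atan2(sin Δλ cos φ₂, cos φ₁ sin φ₂ − sin φ₁ cos φ₂ cos Δλ) = 103.04°
Final bearing θ₂ = (initial bearing from the destination back to the start) + 180° = 68.81°
Δθ = θ₂ − θ₁ = -34.2°

-34.2°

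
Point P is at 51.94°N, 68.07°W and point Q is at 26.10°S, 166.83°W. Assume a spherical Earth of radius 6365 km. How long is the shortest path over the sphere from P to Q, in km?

12832 km

Haversine: a = sin²(Δφ/2)+cos φ₁ cos φ₂ sin²(Δλ/2) = 0.71535;  σ = 2·atan2(√a,√(1−a))
σ = 115.512° → d = Rσ = 6365·2.01607 = 12832 km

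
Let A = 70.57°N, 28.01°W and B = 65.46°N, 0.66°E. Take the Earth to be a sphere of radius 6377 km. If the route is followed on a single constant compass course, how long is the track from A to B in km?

1318 km

Rhumb course C = atan2(Δλ, Δψ) with Δψ = ln[tan(π/4+φ₂/2)/tan(π/4+φ₁/2)] = -0.2393, Δλ = +0.5004 → C = 115.56°
d = R·|Δφ| / |cos C| = 6377·0.08919 / 0.43142 = 1318 km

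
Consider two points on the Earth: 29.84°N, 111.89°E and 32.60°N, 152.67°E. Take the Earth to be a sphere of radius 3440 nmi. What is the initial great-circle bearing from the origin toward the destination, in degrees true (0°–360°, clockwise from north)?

θ = atan2( sin Δλ·cos φ₂ ,  cos φ₁ sin φ₂ − sin φ₁ cos φ₂ cos Δλ )
  = atan2(+0.5503, +0.1499) = 74.76°

74.8°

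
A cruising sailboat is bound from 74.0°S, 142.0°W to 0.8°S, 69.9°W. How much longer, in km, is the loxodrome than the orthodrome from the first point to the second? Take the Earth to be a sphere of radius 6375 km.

Great circle: cos σ = sin φ₁ sin φ₂ + cos φ₁ cos φ₂ cos Δλ,  σ = 1.4725 rad → d_gc = 9387.23 km
Rhumb line: Δψ = +1.9483, q = Δφ/Δψ = 0.6557, d_rh = R√(Δφ²+q²Δλ²) = 9695.72 km
Excess = 9695.72 − 9387.23 = 308.49 ≈ 308 km

308 km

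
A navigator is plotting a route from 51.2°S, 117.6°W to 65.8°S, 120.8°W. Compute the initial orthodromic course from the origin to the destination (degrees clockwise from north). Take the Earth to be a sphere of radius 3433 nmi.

N = sin Δλ·cos φ₂ = -0.0229;  D = cos φ₁ sin φ₂ − sin φ₁ cos φ₂ cos Δλ = -0.2526
initial course = atan2(N, D) = 185.18°

185.2°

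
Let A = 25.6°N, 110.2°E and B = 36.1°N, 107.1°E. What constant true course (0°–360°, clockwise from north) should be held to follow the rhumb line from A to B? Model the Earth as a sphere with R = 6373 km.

345.8°

Meridional parts: M(φ₁)=+0.4625, M(φ₂)=+0.6764 → ΔM = +0.2140;  Δλ = -0.0541 rad
tan C = Δλ / ΔM = -0.2529 → C = 345.81°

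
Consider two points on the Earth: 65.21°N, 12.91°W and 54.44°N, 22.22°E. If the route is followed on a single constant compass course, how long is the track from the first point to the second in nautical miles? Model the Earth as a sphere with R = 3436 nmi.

Δψ = ln[tan(π/4+φ₂/2)/tan(π/4+φ₁/2)] = -0.3778;  Δφ = -0.1880 rad,  Δλ = +0.6131 rad
q = Δφ/Δψ = 0.4975
d = R·√(Δφ² + q²Δλ²) = 3436·0.35829 = 1231 nmi

1231 nmi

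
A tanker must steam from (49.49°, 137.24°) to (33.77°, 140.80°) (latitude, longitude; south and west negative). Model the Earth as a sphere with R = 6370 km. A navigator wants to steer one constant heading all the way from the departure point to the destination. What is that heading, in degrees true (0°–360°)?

170.5°

Meridional parts: M(φ₁)=+0.9969, M(φ₂)=+0.6268 → ΔM = -0.3701;  Δλ = +0.0621 rad
tan C = Δλ / ΔM = -0.1679 → C = 170.47°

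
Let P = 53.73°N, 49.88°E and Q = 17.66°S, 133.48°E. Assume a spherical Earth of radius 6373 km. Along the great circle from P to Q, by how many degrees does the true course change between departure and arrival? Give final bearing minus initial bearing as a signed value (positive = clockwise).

Initial bearing θ₁ = atan2(sin Δλ cos φ₂, cos φ₁ sin φ₂ − sin φ₁ cos φ₂ cos Δλ) = 105.64°
Final bearing θ₂ = (initial bearing from the destination back to the start) + 180° = 143.28°
Δθ = θ₂ − θ₁ = +37.6°

+37.6°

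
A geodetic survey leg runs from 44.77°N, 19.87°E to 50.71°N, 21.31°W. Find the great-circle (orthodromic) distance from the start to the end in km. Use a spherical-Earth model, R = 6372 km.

Haversine: a = sin²(Δφ/2)+cos φ₁ cos φ₂ sin²(Δλ/2) = 0.05829;  σ = 2·atan2(√a,√(1−a))
σ = 27.941° → d = Rσ = 6372·0.48767 = 3107 km

3107 km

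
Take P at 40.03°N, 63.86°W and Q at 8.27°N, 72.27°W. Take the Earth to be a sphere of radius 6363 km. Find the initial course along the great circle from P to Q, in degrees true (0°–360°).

θ = atan2( sin Δλ·cos φ₂ ,  cos φ₁ sin φ₂ − sin φ₁ cos φ₂ cos Δλ )
  = atan2(-0.1447, -0.5195) = 195.57°

195.6°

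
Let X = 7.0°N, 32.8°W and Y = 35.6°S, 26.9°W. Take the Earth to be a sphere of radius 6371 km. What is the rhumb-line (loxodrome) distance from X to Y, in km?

4777 km

Δψ = ln[tan(π/4+φ₂/2)/tan(π/4+φ₁/2)] = -0.7881;  Δφ = -0.7435 rad,  Δλ = +0.1030 rad
q = Δφ/Δψ = 0.9434
d = R·√(Δφ² + q²Δλ²) = 6371·0.74983 = 4777 km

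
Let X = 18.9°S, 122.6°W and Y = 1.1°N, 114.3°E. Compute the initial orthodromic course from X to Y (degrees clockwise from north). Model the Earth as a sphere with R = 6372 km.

259.3°

θ = atan2( sin Δλ·cos φ₂ ,  cos φ₁ sin φ₂ − sin φ₁ cos φ₂ cos Δλ )
  = atan2(-0.8376, -0.1587) = 259.27°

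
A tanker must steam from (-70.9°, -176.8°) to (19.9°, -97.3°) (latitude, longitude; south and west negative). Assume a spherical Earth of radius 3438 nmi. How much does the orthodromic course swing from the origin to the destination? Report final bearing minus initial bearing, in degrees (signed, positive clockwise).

-54.0°

At departure: θ₁ = atan2(sin Δλ cos φ₂, cos φ₁ sin φ₂ − sin φ₁ cos φ₂ cos Δλ) = 73.53°
At arrival: θ₂ = atan2(sin Δλ cos φ₁, −cos φ₂ sin φ₁ + sin φ₂ cos φ₁ cos Δλ) = 19.49°
Δθ = θ₂ − θ₁ = -54.0°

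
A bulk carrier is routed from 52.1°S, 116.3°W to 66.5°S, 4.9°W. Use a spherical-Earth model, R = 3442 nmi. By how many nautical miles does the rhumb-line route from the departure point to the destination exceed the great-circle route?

Great circle: cos σ = sin φ₁ sin φ₂ + cos φ₁ cos φ₂ cos Δλ,  σ = 0.8837 rad → d_gc = 3041.8 nmi
Rhumb line: Δψ = -0.5012, q = Δφ/Δψ = 0.5014, d_rh = R√(Δφ²+q²Δλ²) = 3465.4 nmi
Excess = 3465.4 − 3041.8 = 423.6 ≈ 424 nmi

424 nmi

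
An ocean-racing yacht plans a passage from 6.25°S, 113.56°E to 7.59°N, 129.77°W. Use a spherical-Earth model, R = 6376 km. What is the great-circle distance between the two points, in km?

13039 km

Haversine: a = sin²(Δφ/2)+cos φ₁ cos φ₂ sin²(Δλ/2) = 0.72833;  σ = 2·atan2(√a,√(1−a))
σ = 117.171° → d = Rσ = 6376·2.04503 = 13039 km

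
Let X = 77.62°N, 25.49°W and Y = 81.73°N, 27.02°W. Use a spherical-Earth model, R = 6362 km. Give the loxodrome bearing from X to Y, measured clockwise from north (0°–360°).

356.2°

Meridional parts: M(φ₁)=+2.2214, M(φ₂)=+2.6270 → ΔM = +0.4056;  Δλ = -0.0267 rad
tan C = Δλ / ΔM = -0.0658 → C = 356.23°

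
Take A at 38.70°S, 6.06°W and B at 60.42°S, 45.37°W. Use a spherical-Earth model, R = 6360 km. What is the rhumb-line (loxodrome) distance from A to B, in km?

Δψ = ln[tan(π/4+φ₂/2)/tan(π/4+φ₁/2)] = -0.5981;  Δφ = -0.3791 rad,  Δλ = -0.6861 rad
q = Δφ/Δψ = 0.6338
d = R·√(Δφ² + q²Δλ²) = 6360·0.57687 = 3669 km

3669 km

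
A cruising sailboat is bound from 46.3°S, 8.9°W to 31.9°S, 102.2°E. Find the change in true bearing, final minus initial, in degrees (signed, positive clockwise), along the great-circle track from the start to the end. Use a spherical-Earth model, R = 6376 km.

Initial bearing θ₁ = atan2(sin Δλ cos φ₂, cos φ₁ sin φ₂ − sin φ₁ cos φ₂ cos Δλ) = 126.50°
Final bearing θ₂ = (initial bearing from the destination back to the start) + 180° = 40.86°
Δθ = θ₂ − θ₁ = -85.6°

-85.6°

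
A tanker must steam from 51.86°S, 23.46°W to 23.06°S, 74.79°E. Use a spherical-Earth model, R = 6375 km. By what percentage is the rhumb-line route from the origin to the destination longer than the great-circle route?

Great circle: σ = 1.3423 rad → d_gc = Rσ = 8557.0 km
Rhumb: Δφ = +0.5027, Δλ = +1.7148, Δψ = +0.6484, q = Δφ/Δψ = 0.7752 → d_rh = R√(Δφ²+q²Δλ²) = 9060.2 km
Excess = (9060.2 − 8557.0) / 8557.0 = 503.2 / 8557.0 = 5.88% ≈ 5.9%

5.9%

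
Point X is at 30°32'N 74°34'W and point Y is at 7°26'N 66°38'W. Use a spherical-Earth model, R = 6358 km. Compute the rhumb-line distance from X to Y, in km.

Δψ = ln[tan(π/4+φ₂/2)/tan(π/4+φ₁/2)] = -0.4300;  Δφ = -0.4032 rad,  Δλ = +0.1385 rad
q = Δφ/Δψ = 0.9376
d = R·√(Δφ² + q²Δλ²) = 6358·0.42356 = 2693 km

2693 km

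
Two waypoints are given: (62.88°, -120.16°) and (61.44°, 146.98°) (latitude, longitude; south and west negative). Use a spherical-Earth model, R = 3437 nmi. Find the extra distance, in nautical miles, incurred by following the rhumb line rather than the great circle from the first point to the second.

229 nmi

Great circle: cos σ = sin φ₁ sin φ₂ + cos φ₁ cos φ₂ cos Δλ,  σ = 0.6906 rad → d_gc = 2373.5 nmi
Rhumb line: Δψ = -0.0538, q = Δφ/Δψ = 0.4669, d_rh = R√(Δφ²+q²Δλ²) = 2602.3 nmi
Excess = 2602.3 − 2373.5 = 228.8 ≈ 229 nmi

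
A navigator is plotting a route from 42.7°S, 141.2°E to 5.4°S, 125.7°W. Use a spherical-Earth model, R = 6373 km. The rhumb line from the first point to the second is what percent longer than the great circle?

Great circle: σ = 1.5465 rad → d_gc = Rσ = 9856.1 km
Rhumb: Δφ = +0.6510, Δλ = +1.6249, Δψ = +0.7313, q = Δφ/Δψ = 0.8902 → d_rh = R√(Δφ²+q²Δλ²) = 10109.0 km
Excess = (10109.0 − 9856.1) / 9856.1 = 252.9 / 9856.1 = 2.57% ≈ 2.6%

2.6%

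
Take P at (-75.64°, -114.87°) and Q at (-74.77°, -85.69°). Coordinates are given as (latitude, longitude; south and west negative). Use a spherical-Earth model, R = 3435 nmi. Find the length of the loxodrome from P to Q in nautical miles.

450 nmi

Rhumb course C = atan2(Δλ, Δψ) with Δψ = ln[tan(π/4+φ₂/2)/tan(π/4+φ₁/2)] = +0.0595, Δλ = +0.5093 → C = 83.34°
d = R·|Δφ| / |cos C| = 3435·0.01518 / 0.11600 = 450 nmi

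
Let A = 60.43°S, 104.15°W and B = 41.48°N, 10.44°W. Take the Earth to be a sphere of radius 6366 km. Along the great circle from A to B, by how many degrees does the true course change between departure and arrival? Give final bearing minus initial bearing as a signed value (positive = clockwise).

At departure: θ₁ = atan2(sin Δλ cos φ₂, cos φ₁ sin φ₂ − sin φ₁ cos φ₂ cos Δλ) = 69.15°
At arrival: θ₂ = atan2(sin Δλ cos φ₁, −cos φ₂ sin φ₁ + sin φ₂ cos φ₁ cos Δλ) = 37.99°
Δθ = θ₂ − θ₁ = -31.2°

-31.2°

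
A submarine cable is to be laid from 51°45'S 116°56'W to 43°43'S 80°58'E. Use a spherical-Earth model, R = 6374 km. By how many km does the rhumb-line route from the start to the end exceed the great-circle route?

Great circle: cos σ = sin φ₁ sin φ₂ + cos φ₁ cos φ₂ cos Δλ,  σ = 1.4536 rad → d_gc = 9265.3 km
Rhumb line: Δψ = +0.2090, q = Δφ/Δψ = 0.6707, d_rh = R√(Δφ²+q²Δλ²) = 12127.7 km
Excess = 12127.7 − 9265.3 = 2862.4 ≈ 2862 km

2862 km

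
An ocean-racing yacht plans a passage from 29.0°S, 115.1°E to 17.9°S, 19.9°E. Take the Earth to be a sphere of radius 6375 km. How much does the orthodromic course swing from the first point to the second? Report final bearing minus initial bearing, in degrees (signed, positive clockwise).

+47.3°

At departure: θ₁ = atan2(sin Δλ cos φ₂, cos φ₁ sin φ₂ − sin φ₁ cos φ₂ cos Δλ) = 251.85°
At arrival: θ₂ = atan2(sin Δλ cos φ₁, −cos φ₂ sin φ₁ + sin φ₂ cos φ₁ cos Δλ) = 299.15°
Δθ = θ₂ − θ₁ = +47.3°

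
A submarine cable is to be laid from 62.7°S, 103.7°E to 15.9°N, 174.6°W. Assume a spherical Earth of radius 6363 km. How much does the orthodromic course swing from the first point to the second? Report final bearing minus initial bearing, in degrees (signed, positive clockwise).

At departure: θ₁ = atan2(sin Δλ cos φ₂, cos φ₁ sin φ₂ − sin φ₁ cos φ₂ cos Δλ) = 75.34°
At arrival: θ₂ = atan2(sin Δλ cos φ₁, −cos φ₂ sin φ₁ + sin φ₂ cos φ₁ cos Δλ) = 27.48°
Δθ = θ₂ − θ₁ = -47.9°

-47.9°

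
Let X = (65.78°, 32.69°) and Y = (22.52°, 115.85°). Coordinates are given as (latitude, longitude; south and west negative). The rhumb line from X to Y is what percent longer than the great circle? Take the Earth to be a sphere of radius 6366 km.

Great circle: σ = 1.1654 rad → d_gc = Rσ = 7418.6 km
Rhumb: Δφ = -0.7550, Δλ = +1.4514, Δψ = -1.1356, q = Δφ/Δψ = 0.6649 → d_rh = R√(Δφ²+q²Δλ²) = 7800.3 km
Excess = (7800.3 − 7418.6) / 7418.6 = 381.7 / 7418.6 = 5.145% ≈ 5.1%

5.1%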